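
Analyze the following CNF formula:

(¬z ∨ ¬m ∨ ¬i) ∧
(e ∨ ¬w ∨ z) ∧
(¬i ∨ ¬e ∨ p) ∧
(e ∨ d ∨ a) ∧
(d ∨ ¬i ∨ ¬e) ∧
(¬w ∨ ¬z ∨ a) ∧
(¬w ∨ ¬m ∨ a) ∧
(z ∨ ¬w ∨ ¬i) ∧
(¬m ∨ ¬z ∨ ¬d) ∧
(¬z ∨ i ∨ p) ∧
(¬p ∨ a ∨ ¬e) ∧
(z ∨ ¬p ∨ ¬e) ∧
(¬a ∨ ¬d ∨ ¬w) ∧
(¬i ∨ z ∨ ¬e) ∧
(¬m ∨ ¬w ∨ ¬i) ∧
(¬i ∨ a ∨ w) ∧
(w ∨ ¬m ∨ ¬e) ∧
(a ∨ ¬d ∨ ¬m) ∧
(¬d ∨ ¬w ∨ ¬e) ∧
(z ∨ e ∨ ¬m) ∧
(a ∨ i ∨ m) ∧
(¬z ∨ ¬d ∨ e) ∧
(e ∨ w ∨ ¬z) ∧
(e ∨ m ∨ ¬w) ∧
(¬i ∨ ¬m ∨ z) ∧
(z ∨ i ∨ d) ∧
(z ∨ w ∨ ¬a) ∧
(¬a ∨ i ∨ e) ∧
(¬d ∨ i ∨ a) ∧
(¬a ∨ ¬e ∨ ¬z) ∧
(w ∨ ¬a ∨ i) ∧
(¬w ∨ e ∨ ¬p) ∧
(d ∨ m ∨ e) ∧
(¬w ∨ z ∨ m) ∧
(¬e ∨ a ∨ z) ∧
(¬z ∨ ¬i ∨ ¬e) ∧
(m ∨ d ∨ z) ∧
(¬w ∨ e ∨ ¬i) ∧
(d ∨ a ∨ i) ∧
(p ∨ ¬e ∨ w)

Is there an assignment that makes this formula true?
No

No, the formula is not satisfiable.

No assignment of truth values to the variables can make all 40 clauses true simultaneously.

The formula is UNSAT (unsatisfiable).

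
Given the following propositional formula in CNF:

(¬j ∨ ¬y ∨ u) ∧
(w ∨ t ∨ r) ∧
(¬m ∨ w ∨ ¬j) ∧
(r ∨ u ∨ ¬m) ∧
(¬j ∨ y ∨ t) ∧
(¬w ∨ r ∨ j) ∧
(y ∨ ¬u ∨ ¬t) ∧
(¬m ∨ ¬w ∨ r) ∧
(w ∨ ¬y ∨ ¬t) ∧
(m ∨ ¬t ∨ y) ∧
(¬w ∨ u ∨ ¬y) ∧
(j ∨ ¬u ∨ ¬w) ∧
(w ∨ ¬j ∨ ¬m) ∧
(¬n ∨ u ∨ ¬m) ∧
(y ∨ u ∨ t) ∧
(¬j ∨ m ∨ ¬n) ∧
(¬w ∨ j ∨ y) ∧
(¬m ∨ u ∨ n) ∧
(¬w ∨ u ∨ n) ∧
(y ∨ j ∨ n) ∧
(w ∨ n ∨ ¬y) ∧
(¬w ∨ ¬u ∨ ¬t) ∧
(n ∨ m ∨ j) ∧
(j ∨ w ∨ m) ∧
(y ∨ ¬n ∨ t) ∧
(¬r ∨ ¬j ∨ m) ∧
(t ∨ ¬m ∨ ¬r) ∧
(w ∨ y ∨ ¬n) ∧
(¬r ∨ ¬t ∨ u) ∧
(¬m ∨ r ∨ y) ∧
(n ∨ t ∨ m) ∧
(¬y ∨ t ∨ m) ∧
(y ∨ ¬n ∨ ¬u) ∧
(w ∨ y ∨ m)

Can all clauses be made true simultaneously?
No

No, the formula is not satisfiable.

No assignment of truth values to the variables can make all 34 clauses true simultaneously.

The formula is UNSAT (unsatisfiable).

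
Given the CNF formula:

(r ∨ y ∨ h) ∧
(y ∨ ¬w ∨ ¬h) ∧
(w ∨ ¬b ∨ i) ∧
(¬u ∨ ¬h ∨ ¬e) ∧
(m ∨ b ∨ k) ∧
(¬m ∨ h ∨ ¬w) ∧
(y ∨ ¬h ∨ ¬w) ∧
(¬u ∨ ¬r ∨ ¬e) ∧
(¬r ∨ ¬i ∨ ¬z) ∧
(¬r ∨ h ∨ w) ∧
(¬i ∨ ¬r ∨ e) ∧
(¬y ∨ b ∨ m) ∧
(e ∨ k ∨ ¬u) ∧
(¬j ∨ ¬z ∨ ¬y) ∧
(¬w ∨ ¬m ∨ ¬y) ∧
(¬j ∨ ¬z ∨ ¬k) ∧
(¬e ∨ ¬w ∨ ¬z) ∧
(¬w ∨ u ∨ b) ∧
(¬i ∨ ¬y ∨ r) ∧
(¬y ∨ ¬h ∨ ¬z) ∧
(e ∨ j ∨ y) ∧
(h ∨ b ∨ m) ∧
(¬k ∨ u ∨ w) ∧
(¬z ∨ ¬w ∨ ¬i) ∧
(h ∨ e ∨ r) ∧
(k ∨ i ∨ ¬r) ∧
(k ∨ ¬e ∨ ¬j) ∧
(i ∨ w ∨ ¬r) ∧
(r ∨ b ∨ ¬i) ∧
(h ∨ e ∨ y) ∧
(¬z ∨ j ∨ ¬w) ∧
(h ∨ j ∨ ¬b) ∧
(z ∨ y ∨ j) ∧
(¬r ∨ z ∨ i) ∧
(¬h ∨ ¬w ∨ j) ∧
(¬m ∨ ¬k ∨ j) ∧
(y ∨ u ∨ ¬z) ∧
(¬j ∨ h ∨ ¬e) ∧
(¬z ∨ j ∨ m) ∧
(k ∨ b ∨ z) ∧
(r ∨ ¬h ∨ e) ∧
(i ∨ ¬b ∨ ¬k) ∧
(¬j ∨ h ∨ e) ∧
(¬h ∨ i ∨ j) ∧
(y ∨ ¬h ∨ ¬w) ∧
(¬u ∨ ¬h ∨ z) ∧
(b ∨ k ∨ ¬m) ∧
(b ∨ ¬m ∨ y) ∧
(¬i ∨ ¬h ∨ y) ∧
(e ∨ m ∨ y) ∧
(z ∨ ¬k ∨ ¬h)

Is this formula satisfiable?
Yes

Yes, the formula is satisfiable.

One satisfying assignment is: m=False, e=True, b=True, j=False, w=False, u=False, i=True, y=True, z=False, r=True, k=False, h=True

Verification: With this assignment, all 51 clauses evaluate to true.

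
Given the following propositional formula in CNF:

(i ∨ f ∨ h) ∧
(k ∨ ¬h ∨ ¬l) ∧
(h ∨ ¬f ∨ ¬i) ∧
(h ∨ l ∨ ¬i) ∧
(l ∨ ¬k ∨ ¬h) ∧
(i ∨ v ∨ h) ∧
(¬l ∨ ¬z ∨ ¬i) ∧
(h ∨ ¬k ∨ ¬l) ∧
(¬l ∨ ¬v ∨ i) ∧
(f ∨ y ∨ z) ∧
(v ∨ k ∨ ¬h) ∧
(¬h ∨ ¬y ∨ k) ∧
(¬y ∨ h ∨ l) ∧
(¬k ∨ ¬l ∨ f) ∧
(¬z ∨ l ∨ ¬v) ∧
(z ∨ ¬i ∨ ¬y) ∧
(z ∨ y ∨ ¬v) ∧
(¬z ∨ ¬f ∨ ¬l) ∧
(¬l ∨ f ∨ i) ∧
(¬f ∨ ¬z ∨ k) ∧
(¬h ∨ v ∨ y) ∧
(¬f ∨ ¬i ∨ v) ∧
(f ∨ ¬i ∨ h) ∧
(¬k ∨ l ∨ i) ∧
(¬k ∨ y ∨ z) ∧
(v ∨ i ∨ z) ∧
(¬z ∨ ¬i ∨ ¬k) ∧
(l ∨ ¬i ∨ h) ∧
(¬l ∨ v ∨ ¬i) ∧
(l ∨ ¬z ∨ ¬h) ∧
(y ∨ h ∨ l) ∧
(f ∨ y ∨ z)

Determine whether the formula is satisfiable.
No

No, the formula is not satisfiable.

No assignment of truth values to the variables can make all 32 clauses true simultaneously.

The formula is UNSAT (unsatisfiable).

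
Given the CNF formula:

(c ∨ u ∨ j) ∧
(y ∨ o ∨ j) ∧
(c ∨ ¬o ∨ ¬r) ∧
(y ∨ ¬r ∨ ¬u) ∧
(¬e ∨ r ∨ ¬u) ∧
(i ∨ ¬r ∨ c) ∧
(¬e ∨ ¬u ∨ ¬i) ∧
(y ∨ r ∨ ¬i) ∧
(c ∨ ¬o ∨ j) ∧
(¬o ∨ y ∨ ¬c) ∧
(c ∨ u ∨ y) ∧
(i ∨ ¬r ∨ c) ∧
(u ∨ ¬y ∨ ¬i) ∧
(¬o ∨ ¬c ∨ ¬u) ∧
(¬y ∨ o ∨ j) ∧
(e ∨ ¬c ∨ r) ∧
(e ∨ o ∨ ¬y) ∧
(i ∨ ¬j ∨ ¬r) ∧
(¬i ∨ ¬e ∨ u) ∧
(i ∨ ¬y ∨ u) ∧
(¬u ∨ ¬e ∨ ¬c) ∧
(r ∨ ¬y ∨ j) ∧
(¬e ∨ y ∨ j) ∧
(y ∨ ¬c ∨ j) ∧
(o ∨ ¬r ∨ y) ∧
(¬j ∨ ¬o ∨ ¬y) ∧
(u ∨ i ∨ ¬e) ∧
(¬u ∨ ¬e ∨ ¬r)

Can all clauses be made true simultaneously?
Yes

Yes, the formula is satisfiable.

One satisfying assignment is: r=False, j=True, u=True, o=False, i=False, c=False, e=False, y=False

Verification: With this assignment, all 28 clauses evaluate to true.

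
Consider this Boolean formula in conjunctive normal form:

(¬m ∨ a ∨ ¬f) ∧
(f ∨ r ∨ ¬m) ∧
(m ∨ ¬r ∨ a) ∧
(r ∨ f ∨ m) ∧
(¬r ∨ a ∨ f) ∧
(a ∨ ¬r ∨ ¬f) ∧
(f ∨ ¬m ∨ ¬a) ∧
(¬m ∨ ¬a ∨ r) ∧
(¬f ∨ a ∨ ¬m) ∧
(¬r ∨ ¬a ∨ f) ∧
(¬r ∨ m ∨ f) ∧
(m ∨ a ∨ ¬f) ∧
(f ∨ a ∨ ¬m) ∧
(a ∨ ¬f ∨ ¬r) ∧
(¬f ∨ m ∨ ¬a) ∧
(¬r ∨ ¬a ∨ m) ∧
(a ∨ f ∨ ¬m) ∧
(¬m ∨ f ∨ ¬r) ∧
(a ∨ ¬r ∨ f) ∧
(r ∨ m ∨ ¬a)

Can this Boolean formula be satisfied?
Yes

Yes, the formula is satisfiable.

One satisfying assignment is: f=True, a=True, m=True, r=True

Verification: With this assignment, all 20 clauses evaluate to true.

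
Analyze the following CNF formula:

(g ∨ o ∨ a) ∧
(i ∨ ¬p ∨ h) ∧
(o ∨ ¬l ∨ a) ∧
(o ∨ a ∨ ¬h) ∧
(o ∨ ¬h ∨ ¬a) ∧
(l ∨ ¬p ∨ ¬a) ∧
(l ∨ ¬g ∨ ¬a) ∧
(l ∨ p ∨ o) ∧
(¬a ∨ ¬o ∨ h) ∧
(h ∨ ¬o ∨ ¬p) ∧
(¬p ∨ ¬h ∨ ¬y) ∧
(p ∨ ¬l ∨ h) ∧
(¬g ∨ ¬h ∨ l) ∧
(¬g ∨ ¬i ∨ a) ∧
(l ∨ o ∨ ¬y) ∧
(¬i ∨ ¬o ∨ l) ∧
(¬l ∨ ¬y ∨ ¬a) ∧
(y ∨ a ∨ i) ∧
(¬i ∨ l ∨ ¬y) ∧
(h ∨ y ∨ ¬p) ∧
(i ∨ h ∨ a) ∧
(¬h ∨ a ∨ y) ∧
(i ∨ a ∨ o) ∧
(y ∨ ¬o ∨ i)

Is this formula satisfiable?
Yes

Yes, the formula is satisfiable.

One satisfying assignment is: i=True, g=False, p=False, y=False, o=True, l=True, h=True, a=True

Verification: With this assignment, all 24 clauses evaluate to true.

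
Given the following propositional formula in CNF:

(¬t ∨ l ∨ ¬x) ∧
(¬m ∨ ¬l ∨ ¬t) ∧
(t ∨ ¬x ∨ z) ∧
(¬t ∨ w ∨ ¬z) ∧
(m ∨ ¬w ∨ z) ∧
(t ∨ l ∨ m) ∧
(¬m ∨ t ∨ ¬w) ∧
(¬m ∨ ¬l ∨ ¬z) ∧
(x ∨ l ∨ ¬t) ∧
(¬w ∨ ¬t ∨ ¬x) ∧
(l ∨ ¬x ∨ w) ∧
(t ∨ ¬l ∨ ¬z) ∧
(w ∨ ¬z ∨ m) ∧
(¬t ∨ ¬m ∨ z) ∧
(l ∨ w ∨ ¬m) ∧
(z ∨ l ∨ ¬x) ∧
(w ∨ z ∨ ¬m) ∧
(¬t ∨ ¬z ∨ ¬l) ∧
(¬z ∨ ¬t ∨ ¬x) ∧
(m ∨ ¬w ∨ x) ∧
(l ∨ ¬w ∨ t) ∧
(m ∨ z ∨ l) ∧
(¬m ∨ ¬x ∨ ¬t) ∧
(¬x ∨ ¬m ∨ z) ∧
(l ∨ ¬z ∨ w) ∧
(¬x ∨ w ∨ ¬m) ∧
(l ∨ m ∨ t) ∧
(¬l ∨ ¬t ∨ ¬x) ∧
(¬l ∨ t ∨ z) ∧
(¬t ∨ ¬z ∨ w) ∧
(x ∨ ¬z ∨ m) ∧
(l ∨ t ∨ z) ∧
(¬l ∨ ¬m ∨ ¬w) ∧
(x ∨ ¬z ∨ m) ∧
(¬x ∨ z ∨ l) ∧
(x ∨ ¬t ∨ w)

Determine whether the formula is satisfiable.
No

No, the formula is not satisfiable.

No assignment of truth values to the variables can make all 36 clauses true simultaneously.

The formula is UNSAT (unsatisfiable).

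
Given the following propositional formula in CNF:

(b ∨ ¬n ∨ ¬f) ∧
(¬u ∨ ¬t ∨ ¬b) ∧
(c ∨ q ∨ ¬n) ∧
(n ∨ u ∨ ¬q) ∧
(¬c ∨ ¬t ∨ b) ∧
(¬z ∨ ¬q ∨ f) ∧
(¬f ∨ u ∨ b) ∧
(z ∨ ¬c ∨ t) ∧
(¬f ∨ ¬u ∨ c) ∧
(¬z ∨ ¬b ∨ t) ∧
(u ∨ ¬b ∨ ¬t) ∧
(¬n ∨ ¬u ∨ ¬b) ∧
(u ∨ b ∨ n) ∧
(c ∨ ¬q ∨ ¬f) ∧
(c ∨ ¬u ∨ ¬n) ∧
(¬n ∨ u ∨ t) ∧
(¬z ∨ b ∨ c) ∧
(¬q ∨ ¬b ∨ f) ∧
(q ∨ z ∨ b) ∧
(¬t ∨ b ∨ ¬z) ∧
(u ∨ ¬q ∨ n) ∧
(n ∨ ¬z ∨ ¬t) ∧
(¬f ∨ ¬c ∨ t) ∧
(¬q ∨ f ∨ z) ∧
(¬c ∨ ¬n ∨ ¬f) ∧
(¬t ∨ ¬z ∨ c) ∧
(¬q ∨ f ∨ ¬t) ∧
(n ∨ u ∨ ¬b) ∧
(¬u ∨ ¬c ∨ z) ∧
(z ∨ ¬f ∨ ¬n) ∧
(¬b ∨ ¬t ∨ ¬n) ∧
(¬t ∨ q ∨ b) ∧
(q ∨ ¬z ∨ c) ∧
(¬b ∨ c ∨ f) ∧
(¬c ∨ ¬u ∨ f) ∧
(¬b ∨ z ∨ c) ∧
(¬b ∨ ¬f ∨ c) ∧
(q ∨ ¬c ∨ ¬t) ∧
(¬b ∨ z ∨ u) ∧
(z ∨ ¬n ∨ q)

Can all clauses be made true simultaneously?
No

No, the formula is not satisfiable.

No assignment of truth values to the variables can make all 40 clauses true simultaneously.

The formula is UNSAT (unsatisfiable).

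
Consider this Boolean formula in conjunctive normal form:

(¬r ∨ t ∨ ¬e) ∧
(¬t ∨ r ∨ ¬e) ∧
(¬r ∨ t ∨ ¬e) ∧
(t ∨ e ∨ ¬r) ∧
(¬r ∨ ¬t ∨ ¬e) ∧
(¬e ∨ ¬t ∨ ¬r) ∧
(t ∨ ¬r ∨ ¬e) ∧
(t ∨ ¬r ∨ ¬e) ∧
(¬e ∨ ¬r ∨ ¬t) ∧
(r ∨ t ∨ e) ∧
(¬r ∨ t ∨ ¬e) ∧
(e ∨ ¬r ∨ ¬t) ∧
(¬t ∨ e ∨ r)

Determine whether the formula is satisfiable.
Yes

Yes, the formula is satisfiable.

One satisfying assignment is: r=False, t=False, e=True

Verification: With this assignment, all 13 clauses evaluate to true.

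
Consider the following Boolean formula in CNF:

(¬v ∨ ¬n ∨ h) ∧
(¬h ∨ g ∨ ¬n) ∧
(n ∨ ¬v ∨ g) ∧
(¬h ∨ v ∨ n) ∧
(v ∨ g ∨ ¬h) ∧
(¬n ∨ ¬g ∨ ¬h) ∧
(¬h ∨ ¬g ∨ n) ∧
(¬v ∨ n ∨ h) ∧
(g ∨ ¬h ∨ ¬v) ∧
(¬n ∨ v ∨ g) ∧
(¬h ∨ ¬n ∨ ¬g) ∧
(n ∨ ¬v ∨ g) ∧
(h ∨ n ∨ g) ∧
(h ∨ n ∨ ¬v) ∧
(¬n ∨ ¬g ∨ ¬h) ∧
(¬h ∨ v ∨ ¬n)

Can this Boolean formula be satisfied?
Yes

Yes, the formula is satisfiable.

One satisfying assignment is: v=False, h=False, n=False, g=True

Verification: With this assignment, all 16 clauses evaluate to true.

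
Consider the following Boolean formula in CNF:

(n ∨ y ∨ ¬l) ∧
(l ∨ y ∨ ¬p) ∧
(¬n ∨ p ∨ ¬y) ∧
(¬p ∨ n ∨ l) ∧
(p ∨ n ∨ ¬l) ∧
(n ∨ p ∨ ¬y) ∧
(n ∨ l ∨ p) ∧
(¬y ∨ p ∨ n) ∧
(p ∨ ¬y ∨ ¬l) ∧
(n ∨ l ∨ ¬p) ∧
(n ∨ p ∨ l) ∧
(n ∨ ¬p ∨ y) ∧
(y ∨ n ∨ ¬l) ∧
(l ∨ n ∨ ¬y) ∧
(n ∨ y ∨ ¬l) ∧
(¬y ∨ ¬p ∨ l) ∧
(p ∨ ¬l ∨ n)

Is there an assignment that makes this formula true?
Yes

Yes, the formula is satisfiable.

One satisfying assignment is: l=False, p=False, n=True, y=False

Verification: With this assignment, all 17 clauses evaluate to true.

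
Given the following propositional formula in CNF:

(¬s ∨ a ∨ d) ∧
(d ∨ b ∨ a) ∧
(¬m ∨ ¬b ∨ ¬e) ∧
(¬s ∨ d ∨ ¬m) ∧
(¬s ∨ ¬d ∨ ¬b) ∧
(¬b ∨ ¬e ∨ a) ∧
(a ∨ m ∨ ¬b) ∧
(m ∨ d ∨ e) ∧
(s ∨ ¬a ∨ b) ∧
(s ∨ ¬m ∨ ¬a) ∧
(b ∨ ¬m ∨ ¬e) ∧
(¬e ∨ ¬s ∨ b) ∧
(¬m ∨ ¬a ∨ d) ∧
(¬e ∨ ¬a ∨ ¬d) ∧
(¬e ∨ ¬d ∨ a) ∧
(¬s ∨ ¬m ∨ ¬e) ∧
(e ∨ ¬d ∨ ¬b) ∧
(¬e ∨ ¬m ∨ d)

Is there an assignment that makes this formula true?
Yes

Yes, the formula is satisfiable.

One satisfying assignment is: s=False, d=True, m=False, a=False, e=False, b=False

Verification: With this assignment, all 18 clauses evaluate to true.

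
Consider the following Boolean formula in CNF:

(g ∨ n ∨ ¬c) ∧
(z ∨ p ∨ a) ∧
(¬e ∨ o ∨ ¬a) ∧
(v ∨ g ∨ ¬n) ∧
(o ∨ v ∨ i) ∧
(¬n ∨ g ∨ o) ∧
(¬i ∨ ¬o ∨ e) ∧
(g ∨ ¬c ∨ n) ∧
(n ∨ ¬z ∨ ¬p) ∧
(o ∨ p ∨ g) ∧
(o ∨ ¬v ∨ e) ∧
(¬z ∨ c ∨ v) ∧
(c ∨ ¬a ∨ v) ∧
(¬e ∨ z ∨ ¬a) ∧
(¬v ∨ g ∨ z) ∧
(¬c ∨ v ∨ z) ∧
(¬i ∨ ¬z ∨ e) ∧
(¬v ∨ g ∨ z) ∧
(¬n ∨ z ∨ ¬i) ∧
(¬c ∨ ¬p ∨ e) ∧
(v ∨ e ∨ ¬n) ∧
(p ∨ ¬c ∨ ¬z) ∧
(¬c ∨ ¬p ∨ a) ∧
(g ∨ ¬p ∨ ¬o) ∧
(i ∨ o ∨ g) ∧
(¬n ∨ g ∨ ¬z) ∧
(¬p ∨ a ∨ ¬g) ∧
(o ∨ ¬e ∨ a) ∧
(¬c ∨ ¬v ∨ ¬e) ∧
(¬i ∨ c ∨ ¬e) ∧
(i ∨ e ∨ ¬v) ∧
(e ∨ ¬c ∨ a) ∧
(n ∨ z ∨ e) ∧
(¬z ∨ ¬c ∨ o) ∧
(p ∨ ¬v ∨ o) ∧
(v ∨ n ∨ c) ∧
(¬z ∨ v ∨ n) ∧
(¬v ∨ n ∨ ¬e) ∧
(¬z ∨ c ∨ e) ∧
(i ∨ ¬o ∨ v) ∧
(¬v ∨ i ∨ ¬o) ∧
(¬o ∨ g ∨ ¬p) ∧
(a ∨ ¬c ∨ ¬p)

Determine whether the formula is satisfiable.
Yes

Yes, the formula is satisfiable.

One satisfying assignment is: o=True, v=False, p=True, g=True, c=True, i=True, e=True, a=True, n=True, z=True

Verification: With this assignment, all 43 clauses evaluate to true.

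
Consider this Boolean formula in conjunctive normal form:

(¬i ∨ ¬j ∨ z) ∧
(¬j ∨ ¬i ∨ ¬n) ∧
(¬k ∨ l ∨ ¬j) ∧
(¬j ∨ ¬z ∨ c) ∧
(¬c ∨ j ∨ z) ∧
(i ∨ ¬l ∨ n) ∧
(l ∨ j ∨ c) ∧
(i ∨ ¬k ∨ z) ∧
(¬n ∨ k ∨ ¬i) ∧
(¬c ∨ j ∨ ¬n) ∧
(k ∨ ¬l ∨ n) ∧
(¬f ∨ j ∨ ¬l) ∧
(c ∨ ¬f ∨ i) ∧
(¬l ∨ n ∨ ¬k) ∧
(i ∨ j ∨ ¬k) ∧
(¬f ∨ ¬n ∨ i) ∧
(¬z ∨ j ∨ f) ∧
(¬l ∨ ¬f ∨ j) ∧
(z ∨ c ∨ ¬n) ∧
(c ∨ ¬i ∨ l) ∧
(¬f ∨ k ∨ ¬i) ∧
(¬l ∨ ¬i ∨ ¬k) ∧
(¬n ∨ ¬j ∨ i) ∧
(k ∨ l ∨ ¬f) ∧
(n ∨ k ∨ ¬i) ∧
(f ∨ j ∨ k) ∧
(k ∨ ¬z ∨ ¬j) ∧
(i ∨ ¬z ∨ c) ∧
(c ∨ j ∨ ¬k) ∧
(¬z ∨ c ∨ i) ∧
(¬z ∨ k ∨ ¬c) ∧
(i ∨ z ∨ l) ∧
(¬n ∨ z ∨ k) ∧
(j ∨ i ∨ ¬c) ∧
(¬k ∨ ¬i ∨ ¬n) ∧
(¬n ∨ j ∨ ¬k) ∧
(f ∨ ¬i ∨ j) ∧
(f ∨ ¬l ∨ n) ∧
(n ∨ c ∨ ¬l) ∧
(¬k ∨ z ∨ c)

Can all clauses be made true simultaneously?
Yes

Yes, the formula is satisfiable.

One satisfying assignment is: z=True, k=True, j=False, l=False, f=True, i=True, c=True, n=False

Verification: With this assignment, all 40 clauses evaluate to true.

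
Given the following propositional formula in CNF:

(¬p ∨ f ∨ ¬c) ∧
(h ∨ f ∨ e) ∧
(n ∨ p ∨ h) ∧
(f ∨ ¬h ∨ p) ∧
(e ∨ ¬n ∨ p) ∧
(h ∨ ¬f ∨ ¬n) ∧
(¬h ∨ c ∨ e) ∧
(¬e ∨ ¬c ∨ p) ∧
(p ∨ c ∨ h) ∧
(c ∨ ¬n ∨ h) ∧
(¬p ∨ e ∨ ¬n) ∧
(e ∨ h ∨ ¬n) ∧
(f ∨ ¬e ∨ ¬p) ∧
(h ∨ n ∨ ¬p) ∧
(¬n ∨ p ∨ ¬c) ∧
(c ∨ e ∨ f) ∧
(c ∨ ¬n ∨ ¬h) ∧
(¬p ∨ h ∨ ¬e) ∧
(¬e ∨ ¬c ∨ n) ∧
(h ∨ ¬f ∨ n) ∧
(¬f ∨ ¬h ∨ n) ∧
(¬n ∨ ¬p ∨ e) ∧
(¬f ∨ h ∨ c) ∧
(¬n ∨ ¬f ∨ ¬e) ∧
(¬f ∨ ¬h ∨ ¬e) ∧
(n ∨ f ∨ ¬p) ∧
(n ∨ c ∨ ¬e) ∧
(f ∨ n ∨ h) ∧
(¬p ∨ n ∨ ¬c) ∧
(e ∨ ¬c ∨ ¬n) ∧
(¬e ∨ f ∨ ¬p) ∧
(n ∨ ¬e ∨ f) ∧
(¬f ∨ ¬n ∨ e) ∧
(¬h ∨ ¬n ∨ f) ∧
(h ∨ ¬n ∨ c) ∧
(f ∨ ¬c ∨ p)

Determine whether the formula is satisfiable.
No

No, the formula is not satisfiable.

No assignment of truth values to the variables can make all 36 clauses true simultaneously.

The formula is UNSAT (unsatisfiable).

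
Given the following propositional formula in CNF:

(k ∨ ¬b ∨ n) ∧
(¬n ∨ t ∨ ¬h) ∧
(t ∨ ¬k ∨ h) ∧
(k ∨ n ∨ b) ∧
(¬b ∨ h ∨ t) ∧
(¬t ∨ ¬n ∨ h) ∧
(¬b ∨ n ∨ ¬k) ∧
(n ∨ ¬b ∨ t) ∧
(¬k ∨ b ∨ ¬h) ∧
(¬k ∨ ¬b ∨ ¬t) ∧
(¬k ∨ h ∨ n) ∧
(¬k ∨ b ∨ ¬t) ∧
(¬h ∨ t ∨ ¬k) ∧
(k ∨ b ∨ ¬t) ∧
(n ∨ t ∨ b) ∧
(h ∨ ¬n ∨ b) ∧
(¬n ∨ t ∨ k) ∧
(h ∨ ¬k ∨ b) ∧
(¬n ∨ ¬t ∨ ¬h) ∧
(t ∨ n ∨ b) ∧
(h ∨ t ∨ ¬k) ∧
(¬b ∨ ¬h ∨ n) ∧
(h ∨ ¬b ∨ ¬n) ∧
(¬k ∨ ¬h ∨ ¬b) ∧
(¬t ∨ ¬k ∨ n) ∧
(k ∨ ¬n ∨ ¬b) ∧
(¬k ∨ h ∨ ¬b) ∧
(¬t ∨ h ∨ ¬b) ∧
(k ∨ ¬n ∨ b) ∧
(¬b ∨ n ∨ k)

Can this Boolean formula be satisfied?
No

No, the formula is not satisfiable.

No assignment of truth values to the variables can make all 30 clauses true simultaneously.

The formula is UNSAT (unsatisfiable).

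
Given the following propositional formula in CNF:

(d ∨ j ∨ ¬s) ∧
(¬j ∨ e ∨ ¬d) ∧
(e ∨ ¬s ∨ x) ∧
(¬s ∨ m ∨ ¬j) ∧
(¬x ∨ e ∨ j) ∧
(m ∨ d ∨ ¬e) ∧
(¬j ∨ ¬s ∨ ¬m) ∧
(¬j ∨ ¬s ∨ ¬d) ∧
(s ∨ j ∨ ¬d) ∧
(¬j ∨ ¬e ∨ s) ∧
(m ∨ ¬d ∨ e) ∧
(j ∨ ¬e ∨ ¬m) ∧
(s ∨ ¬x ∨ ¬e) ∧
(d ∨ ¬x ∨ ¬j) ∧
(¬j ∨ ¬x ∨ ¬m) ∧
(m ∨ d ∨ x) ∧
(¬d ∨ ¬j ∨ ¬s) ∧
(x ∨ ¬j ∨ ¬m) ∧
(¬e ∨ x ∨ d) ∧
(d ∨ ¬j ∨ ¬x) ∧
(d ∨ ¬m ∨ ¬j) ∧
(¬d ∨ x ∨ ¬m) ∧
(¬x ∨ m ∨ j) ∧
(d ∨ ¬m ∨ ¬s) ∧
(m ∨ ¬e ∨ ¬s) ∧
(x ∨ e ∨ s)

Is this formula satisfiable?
No

No, the formula is not satisfiable.

No assignment of truth values to the variables can make all 26 clauses true simultaneously.

The formula is UNSAT (unsatisfiable).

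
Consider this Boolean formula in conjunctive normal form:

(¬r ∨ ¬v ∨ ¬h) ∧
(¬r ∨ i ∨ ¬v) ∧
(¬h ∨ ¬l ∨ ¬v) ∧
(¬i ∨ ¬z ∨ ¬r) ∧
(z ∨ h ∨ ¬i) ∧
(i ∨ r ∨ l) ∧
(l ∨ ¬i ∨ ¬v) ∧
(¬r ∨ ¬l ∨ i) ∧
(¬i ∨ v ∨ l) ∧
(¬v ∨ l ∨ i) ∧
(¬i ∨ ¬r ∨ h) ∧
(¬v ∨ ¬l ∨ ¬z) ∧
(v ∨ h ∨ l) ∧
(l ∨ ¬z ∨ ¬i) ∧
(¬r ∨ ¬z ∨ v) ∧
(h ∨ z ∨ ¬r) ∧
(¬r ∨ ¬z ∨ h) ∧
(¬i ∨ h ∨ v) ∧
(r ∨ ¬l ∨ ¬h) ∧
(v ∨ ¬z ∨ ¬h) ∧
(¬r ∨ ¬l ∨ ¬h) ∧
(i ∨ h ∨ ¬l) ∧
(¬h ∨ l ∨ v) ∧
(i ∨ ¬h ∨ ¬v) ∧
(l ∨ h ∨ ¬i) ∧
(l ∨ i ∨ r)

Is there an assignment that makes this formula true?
No

No, the formula is not satisfiable.

No assignment of truth values to the variables can make all 26 clauses true simultaneously.

The formula is UNSAT (unsatisfiable).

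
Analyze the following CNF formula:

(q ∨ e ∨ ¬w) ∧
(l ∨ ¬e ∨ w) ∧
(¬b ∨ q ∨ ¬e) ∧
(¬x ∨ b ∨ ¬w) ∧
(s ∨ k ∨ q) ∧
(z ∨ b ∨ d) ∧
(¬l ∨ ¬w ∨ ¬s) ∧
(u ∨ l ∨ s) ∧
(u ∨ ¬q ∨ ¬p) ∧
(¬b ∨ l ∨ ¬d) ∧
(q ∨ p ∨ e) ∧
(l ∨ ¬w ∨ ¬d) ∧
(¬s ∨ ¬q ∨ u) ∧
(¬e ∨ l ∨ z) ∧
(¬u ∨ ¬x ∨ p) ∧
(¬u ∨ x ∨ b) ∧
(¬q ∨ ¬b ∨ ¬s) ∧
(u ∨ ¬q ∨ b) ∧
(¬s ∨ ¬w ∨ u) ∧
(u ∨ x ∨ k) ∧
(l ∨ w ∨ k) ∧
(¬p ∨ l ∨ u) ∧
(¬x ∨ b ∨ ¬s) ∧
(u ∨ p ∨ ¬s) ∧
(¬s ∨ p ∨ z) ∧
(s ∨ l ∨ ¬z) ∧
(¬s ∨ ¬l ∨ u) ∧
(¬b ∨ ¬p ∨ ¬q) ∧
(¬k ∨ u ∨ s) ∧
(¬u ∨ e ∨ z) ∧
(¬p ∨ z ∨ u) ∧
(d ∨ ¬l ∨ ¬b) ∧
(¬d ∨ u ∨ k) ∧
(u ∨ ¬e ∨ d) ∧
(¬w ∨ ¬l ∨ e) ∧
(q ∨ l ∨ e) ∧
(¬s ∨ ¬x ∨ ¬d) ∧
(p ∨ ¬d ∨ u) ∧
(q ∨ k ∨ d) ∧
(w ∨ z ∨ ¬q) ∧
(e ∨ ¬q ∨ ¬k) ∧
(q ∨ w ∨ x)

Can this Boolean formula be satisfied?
Yes

Yes, the formula is satisfiable.

One satisfying assignment is: s=False, b=False, k=True, d=False, z=True, p=True, u=True, l=True, q=False, e=True, w=False, x=True

Verification: With this assignment, all 42 clauses evaluate to true.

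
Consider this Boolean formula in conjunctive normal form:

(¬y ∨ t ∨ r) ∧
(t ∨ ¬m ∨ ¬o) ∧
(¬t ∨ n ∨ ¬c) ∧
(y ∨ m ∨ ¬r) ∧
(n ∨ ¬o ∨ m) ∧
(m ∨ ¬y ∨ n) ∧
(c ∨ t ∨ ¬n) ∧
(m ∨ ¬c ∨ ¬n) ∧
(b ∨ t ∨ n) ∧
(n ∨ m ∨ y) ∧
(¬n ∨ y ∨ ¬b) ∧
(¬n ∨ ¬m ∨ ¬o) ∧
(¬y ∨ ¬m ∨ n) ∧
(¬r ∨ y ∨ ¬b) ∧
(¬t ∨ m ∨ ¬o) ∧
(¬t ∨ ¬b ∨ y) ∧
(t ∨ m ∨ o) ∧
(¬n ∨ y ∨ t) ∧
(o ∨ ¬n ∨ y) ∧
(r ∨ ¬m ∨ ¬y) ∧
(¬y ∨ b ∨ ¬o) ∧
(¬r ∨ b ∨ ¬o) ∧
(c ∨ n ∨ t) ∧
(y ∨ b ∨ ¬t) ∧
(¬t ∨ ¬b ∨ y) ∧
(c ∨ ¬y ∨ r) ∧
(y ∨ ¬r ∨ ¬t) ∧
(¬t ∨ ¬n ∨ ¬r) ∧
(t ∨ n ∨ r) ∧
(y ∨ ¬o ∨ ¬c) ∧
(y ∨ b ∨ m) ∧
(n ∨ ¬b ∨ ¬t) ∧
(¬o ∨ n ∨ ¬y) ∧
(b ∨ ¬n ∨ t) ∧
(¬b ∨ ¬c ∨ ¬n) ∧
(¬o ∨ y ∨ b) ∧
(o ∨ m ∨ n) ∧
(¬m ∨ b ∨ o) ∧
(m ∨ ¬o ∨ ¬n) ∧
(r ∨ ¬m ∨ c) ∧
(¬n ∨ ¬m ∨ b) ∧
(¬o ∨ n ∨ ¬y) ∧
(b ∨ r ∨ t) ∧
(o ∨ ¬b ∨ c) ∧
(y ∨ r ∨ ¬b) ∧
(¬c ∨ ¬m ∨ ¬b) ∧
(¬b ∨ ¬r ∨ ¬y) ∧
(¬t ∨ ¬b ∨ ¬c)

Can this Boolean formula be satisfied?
No

No, the formula is not satisfiable.

No assignment of truth values to the variables can make all 48 clauses true simultaneously.

The formula is UNSAT (unsatisfiable).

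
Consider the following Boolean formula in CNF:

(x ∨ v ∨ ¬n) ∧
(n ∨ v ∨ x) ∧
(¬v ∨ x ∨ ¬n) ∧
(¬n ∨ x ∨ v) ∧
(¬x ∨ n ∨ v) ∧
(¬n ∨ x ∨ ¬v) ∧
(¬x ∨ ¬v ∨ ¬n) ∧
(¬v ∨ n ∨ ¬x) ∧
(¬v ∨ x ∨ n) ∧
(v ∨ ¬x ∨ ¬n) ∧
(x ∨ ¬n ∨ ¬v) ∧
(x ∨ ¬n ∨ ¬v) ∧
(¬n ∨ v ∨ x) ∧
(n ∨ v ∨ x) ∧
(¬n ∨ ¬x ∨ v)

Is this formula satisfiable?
No

No, the formula is not satisfiable.

No assignment of truth values to the variables can make all 15 clauses true simultaneously.

The formula is UNSAT (unsatisfiable).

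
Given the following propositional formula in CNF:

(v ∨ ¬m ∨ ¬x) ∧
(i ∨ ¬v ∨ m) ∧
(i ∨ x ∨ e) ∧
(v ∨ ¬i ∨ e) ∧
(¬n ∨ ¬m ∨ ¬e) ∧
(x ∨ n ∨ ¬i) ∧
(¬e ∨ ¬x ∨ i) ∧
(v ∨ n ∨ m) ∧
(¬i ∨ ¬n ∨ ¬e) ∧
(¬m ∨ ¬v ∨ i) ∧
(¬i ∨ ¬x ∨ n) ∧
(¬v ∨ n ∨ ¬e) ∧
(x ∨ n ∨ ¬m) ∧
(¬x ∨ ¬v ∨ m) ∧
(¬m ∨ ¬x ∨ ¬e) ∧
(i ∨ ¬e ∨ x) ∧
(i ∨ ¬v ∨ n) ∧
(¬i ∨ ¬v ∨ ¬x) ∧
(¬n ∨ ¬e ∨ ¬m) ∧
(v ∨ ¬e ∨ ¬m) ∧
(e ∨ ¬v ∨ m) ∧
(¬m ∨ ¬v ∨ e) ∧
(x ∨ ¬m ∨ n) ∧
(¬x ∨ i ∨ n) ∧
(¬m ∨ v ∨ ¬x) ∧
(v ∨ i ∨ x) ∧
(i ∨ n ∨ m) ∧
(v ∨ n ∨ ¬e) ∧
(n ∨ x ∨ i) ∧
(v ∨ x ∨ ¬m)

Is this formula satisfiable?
Yes

Yes, the formula is satisfiable.

One satisfying assignment is: e=False, v=False, m=False, n=True, x=True, i=False

Verification: With this assignment, all 30 clauses evaluate to true.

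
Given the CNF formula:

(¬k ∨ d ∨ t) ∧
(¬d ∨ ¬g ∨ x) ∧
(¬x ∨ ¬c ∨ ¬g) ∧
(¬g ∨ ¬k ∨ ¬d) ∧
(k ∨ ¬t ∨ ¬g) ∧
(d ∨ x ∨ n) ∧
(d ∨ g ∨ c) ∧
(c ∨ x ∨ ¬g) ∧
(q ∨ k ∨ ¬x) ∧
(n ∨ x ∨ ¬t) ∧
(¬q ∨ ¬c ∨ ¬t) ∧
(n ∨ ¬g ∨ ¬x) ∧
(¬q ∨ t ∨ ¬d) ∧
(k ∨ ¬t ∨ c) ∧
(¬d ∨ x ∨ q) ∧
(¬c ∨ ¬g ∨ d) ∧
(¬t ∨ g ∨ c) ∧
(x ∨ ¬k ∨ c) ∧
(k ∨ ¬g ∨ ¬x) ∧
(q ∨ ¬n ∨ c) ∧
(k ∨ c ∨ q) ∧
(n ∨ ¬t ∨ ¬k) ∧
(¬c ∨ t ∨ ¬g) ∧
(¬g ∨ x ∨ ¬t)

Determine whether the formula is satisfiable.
Yes

Yes, the formula is satisfiable.

One satisfying assignment is: k=True, g=False, q=False, x=True, d=True, c=False, n=False, t=False

Verification: With this assignment, all 24 clauses evaluate to true.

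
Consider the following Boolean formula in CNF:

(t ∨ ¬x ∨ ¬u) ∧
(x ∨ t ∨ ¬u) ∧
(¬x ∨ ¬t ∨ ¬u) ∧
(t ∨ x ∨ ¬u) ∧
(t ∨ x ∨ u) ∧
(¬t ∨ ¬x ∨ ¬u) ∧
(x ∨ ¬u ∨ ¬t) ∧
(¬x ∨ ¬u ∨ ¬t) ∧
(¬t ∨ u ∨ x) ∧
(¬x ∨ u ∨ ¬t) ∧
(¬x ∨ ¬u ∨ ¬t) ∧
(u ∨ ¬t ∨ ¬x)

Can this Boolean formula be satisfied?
Yes

Yes, the formula is satisfiable.

One satisfying assignment is: u=False, x=True, t=False

Verification: With this assignment, all 12 clauses evaluate to true.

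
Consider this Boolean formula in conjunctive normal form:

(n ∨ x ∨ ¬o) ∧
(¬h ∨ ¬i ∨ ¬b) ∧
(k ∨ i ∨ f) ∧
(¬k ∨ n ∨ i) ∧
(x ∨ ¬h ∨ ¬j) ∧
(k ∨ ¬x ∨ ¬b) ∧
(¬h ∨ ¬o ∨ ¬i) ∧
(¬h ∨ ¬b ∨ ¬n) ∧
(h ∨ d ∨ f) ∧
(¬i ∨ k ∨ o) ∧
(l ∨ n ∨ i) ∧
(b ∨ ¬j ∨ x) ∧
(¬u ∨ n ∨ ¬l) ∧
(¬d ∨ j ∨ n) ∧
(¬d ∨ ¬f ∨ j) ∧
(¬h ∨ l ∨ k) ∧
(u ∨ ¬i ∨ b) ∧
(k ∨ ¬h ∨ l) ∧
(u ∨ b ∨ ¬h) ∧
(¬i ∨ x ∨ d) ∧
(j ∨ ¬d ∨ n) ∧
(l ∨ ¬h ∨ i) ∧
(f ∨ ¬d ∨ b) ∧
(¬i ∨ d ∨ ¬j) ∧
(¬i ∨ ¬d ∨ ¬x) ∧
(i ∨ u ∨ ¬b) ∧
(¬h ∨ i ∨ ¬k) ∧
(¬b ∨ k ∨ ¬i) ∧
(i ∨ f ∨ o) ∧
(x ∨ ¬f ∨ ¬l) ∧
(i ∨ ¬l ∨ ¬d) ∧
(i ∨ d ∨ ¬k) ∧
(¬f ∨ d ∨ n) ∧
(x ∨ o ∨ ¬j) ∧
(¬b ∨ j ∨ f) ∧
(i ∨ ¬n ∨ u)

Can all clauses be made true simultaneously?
Yes

Yes, the formula is satisfiable.

One satisfying assignment is: x=True, n=True, d=False, l=False, j=False, h=False, f=True, u=False, b=True, o=False, k=True, i=True

Verification: With this assignment, all 36 clauses evaluate to true.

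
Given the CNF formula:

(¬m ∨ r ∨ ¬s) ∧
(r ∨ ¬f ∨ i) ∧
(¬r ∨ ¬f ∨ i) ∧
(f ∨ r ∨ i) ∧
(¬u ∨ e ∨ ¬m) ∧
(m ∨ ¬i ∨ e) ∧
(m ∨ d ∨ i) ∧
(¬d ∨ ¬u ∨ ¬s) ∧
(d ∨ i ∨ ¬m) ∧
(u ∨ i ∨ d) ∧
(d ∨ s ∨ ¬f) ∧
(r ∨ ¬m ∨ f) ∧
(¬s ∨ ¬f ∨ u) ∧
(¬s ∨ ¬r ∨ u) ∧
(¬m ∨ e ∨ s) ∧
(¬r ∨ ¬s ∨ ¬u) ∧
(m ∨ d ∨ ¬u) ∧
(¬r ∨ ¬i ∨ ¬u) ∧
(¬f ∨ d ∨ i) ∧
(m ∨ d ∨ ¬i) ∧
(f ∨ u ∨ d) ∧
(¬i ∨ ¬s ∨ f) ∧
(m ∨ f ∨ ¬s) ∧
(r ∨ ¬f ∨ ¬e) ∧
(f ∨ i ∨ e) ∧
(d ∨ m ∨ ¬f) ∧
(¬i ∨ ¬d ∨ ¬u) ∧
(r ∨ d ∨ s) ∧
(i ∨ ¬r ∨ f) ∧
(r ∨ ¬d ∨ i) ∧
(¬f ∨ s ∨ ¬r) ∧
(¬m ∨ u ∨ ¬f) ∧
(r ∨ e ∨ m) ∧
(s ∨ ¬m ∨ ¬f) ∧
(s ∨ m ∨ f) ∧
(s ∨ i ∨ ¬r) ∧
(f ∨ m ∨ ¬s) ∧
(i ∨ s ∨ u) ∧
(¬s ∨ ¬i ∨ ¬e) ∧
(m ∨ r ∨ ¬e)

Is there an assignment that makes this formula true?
Yes

Yes, the formula is satisfiable.

One satisfying assignment is: r=True, u=False, f=False, e=True, s=False, i=True, d=True, m=True

Verification: With this assignment, all 40 clauses evaluate to true.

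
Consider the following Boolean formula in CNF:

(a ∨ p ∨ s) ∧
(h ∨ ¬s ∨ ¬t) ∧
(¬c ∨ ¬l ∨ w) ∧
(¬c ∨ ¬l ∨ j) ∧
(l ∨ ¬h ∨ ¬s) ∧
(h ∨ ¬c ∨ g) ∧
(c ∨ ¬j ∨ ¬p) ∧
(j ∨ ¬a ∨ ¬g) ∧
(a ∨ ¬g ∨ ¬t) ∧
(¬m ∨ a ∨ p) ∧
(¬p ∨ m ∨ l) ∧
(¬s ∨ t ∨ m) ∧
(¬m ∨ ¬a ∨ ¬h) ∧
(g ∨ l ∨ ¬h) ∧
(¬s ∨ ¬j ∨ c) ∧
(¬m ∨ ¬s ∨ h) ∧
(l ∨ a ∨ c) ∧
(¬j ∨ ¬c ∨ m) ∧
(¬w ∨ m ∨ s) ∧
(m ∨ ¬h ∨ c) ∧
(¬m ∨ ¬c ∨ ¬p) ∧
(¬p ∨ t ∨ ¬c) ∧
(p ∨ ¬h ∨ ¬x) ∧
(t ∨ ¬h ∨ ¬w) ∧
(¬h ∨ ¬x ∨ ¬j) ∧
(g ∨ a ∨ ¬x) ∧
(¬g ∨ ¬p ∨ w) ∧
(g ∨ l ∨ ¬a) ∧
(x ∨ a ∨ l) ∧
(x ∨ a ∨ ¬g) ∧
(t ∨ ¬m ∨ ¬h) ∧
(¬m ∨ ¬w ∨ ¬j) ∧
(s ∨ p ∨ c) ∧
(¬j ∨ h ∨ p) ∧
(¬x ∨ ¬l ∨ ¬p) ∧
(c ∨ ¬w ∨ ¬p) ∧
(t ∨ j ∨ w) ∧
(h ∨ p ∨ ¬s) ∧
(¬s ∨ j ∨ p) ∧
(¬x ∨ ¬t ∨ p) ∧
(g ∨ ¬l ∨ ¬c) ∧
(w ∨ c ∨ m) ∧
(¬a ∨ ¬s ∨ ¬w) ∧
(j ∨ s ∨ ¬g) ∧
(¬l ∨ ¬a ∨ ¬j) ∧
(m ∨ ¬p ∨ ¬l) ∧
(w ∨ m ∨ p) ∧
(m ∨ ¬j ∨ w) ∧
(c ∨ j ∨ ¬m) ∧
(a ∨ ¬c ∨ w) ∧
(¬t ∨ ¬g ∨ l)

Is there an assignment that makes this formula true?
No

No, the formula is not satisfiable.

No assignment of truth values to the variables can make all 51 clauses true simultaneously.

The formula is UNSAT (unsatisfiable).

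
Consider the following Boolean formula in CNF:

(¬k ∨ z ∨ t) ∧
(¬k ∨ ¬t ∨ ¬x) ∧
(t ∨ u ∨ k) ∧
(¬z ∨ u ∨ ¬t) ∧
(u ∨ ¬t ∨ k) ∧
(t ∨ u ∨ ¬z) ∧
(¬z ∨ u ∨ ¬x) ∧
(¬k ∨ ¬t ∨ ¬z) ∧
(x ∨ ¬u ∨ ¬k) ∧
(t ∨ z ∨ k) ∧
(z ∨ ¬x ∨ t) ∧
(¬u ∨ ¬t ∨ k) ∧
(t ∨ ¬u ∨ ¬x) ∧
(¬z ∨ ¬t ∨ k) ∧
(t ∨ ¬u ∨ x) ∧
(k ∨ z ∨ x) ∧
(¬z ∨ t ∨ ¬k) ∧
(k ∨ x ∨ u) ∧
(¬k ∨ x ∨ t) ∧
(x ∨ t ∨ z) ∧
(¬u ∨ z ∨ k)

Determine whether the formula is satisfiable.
Yes

Yes, the formula is satisfiable.

One satisfying assignment is: x=False, u=False, t=True, k=True, z=False

Verification: With this assignment, all 21 clauses evaluate to true.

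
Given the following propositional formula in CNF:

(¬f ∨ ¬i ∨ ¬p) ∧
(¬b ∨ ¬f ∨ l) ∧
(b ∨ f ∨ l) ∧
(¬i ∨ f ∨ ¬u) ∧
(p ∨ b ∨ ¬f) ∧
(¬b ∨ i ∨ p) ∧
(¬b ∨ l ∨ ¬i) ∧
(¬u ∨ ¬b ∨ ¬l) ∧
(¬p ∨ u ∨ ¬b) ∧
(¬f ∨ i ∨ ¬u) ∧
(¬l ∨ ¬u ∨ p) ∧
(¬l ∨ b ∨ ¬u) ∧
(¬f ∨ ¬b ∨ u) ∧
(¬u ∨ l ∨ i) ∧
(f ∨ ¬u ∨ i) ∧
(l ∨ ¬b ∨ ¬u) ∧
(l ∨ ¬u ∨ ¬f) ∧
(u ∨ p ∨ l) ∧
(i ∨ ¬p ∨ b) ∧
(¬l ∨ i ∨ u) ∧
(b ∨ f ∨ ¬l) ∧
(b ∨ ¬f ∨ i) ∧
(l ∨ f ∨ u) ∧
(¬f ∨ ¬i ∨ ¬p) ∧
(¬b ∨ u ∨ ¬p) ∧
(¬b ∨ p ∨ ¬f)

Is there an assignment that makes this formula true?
Yes

Yes, the formula is satisfiable.

One satisfying assignment is: u=False, i=True, p=False, l=True, f=False, b=True

Verification: With this assignment, all 26 clauses evaluate to true.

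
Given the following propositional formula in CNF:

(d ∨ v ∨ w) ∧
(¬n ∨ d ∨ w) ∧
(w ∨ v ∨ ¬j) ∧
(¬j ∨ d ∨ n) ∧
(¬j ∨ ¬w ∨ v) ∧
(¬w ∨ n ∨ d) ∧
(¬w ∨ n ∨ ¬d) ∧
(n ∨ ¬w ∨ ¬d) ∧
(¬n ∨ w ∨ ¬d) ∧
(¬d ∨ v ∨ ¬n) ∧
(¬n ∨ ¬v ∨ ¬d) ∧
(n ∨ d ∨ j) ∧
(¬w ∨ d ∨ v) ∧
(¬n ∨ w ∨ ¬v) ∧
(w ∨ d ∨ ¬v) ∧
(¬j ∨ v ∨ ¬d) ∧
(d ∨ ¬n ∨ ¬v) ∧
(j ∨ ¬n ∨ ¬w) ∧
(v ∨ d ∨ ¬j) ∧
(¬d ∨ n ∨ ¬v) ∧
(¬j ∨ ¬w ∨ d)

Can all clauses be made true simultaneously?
Yes

Yes, the formula is satisfiable.

One satisfying assignment is: v=False, d=True, j=False, w=False, n=False

Verification: With this assignment, all 21 clauses evaluate to true.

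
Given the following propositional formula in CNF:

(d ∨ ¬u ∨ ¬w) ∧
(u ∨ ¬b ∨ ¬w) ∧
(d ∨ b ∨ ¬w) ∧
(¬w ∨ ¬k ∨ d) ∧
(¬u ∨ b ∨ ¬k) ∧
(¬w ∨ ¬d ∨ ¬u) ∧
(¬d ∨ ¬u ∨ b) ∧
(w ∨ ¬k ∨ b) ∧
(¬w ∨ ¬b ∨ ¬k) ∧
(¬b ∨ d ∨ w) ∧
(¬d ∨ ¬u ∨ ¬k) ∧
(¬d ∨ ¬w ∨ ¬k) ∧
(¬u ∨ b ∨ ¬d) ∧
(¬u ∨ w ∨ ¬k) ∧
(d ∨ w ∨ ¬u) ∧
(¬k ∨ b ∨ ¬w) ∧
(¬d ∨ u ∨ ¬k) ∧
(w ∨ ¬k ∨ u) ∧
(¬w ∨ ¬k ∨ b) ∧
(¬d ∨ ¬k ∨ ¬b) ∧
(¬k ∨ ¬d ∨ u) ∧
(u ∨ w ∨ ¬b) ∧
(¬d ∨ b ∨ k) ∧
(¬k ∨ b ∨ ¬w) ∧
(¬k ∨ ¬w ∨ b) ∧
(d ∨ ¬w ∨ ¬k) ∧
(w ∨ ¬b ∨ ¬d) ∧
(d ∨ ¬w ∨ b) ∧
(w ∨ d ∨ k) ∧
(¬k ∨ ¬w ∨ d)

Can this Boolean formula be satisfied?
No

No, the formula is not satisfiable.

No assignment of truth values to the variables can make all 30 clauses true simultaneously.

The formula is UNSAT (unsatisfiable).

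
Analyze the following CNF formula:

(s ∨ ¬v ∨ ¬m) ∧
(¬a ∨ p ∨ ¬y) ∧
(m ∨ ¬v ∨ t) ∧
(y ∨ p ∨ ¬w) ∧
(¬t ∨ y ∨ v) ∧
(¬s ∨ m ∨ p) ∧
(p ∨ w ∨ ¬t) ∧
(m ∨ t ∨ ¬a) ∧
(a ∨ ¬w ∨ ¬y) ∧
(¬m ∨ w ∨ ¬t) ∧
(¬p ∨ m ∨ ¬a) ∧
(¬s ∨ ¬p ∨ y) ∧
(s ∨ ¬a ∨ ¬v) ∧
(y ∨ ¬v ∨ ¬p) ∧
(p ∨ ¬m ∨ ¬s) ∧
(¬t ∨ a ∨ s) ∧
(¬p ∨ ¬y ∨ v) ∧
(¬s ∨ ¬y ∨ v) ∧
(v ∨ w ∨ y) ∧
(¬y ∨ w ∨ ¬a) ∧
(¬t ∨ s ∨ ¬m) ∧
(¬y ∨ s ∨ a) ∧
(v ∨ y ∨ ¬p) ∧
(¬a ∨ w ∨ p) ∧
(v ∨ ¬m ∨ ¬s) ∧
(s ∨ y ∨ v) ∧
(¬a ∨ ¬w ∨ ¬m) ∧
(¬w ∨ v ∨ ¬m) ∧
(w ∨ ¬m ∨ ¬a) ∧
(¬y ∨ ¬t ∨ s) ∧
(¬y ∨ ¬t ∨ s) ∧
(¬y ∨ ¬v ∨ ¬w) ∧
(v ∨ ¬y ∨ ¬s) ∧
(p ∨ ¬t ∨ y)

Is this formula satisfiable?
Yes

Yes, the formula is satisfiable.

One satisfying assignment is: a=False, p=True, m=False, s=True, v=True, y=True, w=False, t=True

Verification: With this assignment, all 34 clauses evaluate to true.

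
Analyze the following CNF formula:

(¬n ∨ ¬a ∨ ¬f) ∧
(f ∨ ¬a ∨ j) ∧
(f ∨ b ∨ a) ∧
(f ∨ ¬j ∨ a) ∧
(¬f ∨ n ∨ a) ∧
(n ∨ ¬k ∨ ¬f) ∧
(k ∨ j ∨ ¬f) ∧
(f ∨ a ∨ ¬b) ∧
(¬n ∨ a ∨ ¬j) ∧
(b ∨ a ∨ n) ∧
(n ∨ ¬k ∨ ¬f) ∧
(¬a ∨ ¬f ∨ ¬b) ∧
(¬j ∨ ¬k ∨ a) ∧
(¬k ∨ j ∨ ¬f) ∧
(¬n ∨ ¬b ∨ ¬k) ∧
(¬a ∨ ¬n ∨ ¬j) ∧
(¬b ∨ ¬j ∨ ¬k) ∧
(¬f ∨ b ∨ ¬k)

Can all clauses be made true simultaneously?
Yes

Yes, the formula is satisfiable.

One satisfying assignment is: a=True, n=False, f=False, b=False, k=False, j=True

Verification: With this assignment, all 18 clauses evaluate to true.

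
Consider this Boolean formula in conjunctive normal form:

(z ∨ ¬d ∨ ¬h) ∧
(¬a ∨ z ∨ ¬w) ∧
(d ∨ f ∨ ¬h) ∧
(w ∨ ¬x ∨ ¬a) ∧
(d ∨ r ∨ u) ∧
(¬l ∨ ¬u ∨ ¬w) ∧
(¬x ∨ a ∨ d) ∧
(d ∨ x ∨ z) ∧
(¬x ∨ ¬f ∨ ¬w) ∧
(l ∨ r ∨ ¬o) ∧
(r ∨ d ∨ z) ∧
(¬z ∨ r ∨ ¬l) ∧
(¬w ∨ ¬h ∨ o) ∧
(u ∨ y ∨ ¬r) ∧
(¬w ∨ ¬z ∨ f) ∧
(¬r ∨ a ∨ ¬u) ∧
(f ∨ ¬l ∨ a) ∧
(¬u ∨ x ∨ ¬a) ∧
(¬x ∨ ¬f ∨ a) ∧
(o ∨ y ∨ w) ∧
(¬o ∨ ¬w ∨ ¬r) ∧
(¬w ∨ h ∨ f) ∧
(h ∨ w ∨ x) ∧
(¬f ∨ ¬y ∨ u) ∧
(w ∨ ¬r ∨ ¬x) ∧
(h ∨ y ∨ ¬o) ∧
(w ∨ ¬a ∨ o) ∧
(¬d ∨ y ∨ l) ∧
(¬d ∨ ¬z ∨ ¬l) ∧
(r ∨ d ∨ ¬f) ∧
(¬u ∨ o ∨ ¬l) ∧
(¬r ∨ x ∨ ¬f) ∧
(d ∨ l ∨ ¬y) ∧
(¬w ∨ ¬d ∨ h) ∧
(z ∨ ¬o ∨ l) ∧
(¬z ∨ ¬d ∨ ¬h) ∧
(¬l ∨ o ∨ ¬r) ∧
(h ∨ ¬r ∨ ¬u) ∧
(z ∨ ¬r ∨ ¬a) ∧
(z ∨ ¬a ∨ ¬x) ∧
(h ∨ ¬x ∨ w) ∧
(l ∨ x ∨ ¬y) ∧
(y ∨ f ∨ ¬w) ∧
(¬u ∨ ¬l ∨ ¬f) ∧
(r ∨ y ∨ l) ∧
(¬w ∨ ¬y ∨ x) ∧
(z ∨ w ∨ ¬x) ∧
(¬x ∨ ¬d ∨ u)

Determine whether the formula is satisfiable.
No

No, the formula is not satisfiable.

No assignment of truth values to the variables can make all 48 clauses true simultaneously.

The formula is UNSAT (unsatisfiable).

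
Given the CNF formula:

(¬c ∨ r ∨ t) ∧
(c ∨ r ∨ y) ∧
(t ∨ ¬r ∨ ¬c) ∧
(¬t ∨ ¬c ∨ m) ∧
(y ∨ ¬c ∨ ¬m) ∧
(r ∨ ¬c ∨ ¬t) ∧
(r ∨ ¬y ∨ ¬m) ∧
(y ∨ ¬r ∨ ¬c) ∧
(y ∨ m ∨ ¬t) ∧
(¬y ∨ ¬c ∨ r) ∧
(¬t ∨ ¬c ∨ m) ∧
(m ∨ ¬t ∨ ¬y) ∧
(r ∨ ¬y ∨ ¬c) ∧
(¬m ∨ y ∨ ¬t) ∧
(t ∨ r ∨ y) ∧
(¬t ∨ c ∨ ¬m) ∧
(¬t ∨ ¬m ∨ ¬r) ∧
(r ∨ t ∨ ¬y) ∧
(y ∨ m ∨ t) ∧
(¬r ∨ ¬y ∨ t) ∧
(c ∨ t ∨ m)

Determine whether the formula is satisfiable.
Yes

Yes, the formula is satisfiable.

One satisfying assignment is: c=False, m=True, y=False, t=False, r=True

Verification: With this assignment, all 21 clauses evaluate to true.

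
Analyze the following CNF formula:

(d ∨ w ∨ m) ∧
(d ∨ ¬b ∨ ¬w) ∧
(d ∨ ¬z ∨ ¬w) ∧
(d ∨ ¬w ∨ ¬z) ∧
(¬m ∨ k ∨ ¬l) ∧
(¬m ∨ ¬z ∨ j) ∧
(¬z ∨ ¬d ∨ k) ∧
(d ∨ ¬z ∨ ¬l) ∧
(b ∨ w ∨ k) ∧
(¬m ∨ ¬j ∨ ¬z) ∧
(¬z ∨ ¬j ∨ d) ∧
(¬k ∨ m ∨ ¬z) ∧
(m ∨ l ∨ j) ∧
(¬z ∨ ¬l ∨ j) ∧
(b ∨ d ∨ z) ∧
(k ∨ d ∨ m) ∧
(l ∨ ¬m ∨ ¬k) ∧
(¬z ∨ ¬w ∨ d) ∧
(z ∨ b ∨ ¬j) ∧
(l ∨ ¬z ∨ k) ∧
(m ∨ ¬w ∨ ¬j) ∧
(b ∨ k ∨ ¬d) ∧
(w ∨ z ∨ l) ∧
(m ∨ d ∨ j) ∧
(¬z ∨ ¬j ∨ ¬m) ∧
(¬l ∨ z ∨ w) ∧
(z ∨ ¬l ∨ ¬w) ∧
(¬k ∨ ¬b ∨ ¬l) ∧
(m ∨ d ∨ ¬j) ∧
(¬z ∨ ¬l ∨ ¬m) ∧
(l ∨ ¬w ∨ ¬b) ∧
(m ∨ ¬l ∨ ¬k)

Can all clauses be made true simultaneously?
No

No, the formula is not satisfiable.

No assignment of truth values to the variables can make all 32 clauses true simultaneously.

The formula is UNSAT (unsatisfiable).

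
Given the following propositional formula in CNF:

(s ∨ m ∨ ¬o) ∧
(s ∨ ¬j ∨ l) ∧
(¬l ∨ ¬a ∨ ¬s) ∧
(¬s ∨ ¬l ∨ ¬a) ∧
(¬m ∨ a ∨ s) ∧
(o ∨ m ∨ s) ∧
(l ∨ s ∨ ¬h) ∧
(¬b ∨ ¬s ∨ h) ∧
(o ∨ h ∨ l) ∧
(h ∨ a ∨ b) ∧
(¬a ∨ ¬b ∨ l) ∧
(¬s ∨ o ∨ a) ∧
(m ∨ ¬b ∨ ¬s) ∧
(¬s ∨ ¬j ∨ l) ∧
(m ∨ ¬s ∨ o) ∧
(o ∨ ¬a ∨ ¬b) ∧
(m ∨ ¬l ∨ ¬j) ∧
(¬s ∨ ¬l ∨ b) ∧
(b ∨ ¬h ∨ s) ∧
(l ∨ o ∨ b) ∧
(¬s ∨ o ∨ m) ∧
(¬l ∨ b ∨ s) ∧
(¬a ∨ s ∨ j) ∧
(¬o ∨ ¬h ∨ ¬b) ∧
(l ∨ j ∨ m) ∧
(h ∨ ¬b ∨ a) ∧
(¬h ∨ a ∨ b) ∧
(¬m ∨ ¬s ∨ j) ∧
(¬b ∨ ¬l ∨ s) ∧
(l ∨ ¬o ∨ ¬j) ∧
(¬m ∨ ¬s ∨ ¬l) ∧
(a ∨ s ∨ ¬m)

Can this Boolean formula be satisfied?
No

No, the formula is not satisfiable.

No assignment of truth values to the variables can make all 32 clauses true simultaneously.

The formula is UNSAT (unsatisfiable).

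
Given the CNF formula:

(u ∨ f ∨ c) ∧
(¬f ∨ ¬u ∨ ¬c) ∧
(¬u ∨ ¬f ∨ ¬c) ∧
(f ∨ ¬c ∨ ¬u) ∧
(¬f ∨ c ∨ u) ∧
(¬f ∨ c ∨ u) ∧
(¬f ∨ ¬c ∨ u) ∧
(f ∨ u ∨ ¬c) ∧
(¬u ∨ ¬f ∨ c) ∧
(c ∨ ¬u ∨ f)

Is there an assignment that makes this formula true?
No

No, the formula is not satisfiable.

No assignment of truth values to the variables can make all 10 clauses true simultaneously.

The formula is UNSAT (unsatisfiable).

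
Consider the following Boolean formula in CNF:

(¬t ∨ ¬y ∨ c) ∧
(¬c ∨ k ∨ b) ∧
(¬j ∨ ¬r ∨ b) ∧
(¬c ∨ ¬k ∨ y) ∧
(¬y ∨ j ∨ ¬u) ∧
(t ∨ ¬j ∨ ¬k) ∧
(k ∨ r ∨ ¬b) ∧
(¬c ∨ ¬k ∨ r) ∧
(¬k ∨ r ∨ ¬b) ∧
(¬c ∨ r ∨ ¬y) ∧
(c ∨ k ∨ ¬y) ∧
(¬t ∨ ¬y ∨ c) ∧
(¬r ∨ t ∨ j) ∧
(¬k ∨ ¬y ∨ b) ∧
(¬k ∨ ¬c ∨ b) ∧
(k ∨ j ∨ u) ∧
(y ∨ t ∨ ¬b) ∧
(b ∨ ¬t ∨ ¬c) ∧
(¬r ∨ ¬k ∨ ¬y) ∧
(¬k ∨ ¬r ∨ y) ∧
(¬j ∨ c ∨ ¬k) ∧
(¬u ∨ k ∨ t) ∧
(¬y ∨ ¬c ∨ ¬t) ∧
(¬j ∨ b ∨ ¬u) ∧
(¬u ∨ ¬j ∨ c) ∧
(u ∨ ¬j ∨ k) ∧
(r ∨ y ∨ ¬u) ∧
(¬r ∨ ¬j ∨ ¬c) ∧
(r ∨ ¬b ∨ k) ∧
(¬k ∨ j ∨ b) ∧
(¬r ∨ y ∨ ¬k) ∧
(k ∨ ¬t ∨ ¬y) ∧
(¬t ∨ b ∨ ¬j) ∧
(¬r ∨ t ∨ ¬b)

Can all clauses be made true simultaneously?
Yes

Yes, the formula is satisfiable.

One satisfying assignment is: j=False, b=False, r=True, u=True, c=False, y=False, t=True, k=False

Verification: With this assignment, all 34 clauses evaluate to true.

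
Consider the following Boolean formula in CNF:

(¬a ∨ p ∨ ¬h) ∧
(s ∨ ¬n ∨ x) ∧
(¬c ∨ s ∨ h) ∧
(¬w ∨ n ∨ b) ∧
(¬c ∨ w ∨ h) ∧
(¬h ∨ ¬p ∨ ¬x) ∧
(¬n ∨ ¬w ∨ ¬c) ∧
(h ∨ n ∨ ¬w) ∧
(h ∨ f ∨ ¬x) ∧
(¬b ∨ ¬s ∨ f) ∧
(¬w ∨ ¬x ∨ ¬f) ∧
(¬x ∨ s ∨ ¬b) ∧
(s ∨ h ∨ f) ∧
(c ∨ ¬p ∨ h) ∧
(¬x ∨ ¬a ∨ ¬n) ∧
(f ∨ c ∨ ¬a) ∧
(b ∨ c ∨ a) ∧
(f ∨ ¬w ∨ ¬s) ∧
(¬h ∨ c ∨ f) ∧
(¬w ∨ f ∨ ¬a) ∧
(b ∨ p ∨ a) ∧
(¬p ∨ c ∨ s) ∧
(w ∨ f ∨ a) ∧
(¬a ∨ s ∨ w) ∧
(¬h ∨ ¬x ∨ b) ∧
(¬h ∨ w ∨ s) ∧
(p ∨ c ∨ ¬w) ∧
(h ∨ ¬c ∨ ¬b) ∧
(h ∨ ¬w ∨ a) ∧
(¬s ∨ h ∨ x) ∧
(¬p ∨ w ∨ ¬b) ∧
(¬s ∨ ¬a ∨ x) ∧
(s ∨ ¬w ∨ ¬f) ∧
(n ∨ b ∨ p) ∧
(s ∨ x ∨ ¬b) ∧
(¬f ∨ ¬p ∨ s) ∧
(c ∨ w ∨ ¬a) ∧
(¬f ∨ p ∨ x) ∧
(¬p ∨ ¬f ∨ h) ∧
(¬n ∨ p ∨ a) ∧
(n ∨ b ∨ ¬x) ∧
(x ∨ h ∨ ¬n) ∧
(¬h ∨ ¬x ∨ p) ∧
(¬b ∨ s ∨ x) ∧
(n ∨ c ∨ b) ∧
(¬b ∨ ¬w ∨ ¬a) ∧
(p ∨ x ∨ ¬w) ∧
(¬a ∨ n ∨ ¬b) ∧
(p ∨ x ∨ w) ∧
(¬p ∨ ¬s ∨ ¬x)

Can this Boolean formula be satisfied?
Yes

Yes, the formula is satisfiable.

One satisfying assignment is: n=True, x=False, h=True, s=True, a=False, f=True, w=False, p=True, b=False, c=True

Verification: With this assignment, all 50 clauses evaluate to true.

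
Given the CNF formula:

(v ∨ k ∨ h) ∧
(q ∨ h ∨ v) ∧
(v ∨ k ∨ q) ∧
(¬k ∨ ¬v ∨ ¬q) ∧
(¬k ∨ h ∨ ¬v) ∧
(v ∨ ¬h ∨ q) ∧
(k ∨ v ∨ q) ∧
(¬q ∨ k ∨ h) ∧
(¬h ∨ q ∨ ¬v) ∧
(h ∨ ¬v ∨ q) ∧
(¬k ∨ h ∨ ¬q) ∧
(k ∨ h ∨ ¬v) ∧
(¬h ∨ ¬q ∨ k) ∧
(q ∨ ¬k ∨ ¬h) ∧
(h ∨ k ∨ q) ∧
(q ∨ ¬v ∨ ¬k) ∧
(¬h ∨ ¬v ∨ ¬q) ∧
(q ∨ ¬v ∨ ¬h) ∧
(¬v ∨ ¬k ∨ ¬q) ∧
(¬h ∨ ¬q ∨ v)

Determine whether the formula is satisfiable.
No

No, the formula is not satisfiable.

No assignment of truth values to the variables can make all 20 clauses true simultaneously.

The formula is UNSAT (unsatisfiable).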